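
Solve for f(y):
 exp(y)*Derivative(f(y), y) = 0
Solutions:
 f(y) = C1


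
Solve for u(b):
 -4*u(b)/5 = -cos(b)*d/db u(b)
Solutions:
 u(b) = C1*(sin(b) + 1)^(2/5)/(sin(b) - 1)^(2/5)


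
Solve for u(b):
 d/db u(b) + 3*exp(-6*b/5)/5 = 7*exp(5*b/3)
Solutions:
 u(b) = C1 + 21*exp(5*b/3)/5 + exp(-6*b/5)/2


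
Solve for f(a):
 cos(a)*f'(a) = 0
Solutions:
 f(a) = C1


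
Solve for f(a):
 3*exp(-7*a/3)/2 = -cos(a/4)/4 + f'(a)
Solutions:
 f(a) = C1 + sin(a/4) - 9*exp(-7*a/3)/14


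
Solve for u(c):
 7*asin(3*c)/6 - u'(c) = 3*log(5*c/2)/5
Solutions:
 u(c) = C1 - 3*c*log(c)/5 + 7*c*asin(3*c)/6 - 3*c*log(5)/5 + 3*c*log(2)/5 + 3*c/5 + 7*sqrt(1 - 9*c^2)/18


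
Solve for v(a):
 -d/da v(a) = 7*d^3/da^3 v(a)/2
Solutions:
 v(a) = C1 + C2*sin(sqrt(14)*a/7) + C3*cos(sqrt(14)*a/7)


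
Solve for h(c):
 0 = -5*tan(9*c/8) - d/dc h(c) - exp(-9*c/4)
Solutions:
 h(c) = C1 - 20*log(tan(9*c/8)^2 + 1)/9 + 4*exp(-9*c/4)/9


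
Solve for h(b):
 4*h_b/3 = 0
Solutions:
 h(b) = C1


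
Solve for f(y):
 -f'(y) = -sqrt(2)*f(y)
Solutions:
 f(y) = C1*exp(sqrt(2)*y)


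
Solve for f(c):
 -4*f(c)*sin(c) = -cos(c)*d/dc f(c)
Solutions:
 f(c) = C1/cos(c)^4


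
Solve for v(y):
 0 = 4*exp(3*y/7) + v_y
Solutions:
 v(y) = C1 - 28*exp(3*y/7)/3


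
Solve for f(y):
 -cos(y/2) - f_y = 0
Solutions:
 f(y) = C1 - 2*sin(y/2)


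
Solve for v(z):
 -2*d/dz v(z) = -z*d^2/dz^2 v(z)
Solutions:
 v(z) = C1 + C2*z^3


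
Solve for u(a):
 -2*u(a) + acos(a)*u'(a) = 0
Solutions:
 u(a) = C1*exp(2*Integral(1/acos(a), a))


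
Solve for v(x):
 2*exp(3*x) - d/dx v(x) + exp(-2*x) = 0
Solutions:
 v(x) = C1 + 2*exp(3*x)/3 - exp(-2*x)/2


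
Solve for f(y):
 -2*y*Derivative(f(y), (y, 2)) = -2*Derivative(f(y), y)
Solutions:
 f(y) = C1 + C2*y^2


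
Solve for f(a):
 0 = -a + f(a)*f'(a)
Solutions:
 f(a) = -sqrt(C1 + a^2)
 f(a) = sqrt(C1 + a^2)


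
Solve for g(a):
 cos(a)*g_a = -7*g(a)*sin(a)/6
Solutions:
 g(a) = C1*cos(a)^(7/6)


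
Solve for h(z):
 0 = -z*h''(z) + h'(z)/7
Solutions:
 h(z) = C1 + C2*z^(8/7)


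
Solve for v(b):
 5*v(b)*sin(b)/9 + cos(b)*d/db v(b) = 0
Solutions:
 v(b) = C1*cos(b)^(5/9)


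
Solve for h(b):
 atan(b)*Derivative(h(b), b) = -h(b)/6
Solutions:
 h(b) = C1*exp(-Integral(1/atan(b), b)/6)


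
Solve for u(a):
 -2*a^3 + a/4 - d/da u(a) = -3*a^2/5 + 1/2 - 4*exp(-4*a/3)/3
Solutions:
 u(a) = C1 - a^4/2 + a^3/5 + a^2/8 - a/2 - 1/exp(a)^(4/3)


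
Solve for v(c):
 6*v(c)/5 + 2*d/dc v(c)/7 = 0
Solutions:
 v(c) = C1*exp(-21*c/5)


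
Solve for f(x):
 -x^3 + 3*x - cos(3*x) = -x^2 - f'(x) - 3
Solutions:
 f(x) = C1 + x^4/4 - x^3/3 - 3*x^2/2 - 3*x + sin(3*x)/3


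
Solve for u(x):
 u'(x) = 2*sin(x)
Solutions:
 u(x) = C1 - 2*cos(x)


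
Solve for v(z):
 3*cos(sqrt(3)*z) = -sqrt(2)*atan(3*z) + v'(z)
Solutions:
 v(z) = C1 + sqrt(2)*(z*atan(3*z) - log(9*z^2 + 1)/6) + sqrt(3)*sin(sqrt(3)*z)


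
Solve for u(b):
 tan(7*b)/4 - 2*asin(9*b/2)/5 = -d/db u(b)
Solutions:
 u(b) = C1 + 2*b*asin(9*b/2)/5 + 2*sqrt(4 - 81*b^2)/45 + log(cos(7*b))/28


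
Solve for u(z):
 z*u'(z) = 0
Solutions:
 u(z) = C1


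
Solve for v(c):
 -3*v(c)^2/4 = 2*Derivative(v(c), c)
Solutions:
 v(c) = 8/(C1 + 3*c)


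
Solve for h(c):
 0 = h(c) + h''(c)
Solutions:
 h(c) = C1*sin(c) + C2*cos(c)


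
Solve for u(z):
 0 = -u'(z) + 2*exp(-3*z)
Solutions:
 u(z) = C1 - 2*exp(-3*z)/3


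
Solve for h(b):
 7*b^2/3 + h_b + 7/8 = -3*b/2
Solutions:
 h(b) = C1 - 7*b^3/9 - 3*b^2/4 - 7*b/8


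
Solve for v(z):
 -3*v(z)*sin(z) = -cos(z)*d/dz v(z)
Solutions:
 v(z) = C1/cos(z)^3


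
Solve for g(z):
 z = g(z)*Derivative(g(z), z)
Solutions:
 g(z) = -sqrt(C1 + z^2)
 g(z) = sqrt(C1 + z^2)


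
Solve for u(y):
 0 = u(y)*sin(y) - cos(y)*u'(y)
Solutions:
 u(y) = C1/cos(y)


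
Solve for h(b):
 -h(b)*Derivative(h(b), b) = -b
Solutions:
 h(b) = -sqrt(C1 + b^2)
 h(b) = sqrt(C1 + b^2)


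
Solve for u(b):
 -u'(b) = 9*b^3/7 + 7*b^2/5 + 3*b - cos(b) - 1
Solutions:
 u(b) = C1 - 9*b^4/28 - 7*b^3/15 - 3*b^2/2 + b + sin(b)


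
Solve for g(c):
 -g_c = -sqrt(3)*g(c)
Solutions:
 g(c) = C1*exp(sqrt(3)*c)


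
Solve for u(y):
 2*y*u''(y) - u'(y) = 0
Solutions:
 u(y) = C1 + C2*y^(3/2)


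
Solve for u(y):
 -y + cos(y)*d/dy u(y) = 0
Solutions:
 u(y) = C1 + Integral(y/cos(y), y)


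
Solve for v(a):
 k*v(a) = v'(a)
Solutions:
 v(a) = C1*exp(a*k)


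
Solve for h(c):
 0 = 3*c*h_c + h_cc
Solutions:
 h(c) = C1 + C2*erf(sqrt(6)*c/2)


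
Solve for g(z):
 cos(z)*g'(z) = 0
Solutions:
 g(z) = C1


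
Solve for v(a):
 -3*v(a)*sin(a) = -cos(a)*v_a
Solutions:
 v(a) = C1/cos(a)^3


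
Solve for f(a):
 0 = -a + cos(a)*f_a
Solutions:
 f(a) = C1 + Integral(a/cos(a), a)


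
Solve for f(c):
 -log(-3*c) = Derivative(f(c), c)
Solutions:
 f(c) = C1 - c*log(-c) + c*(1 - log(3))


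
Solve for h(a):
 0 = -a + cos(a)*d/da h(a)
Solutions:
 h(a) = C1 + Integral(a/cos(a), a)


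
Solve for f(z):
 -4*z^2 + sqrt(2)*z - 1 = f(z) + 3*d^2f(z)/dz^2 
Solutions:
 f(z) = C1*sin(sqrt(3)*z/3) + C2*cos(sqrt(3)*z/3) - 4*z^2 + sqrt(2)*z + 23


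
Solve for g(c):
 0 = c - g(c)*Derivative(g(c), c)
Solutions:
 g(c) = -sqrt(C1 + c^2)
 g(c) = sqrt(C1 + c^2)


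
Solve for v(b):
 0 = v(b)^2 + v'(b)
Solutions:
 v(b) = 1/(C1 + b)


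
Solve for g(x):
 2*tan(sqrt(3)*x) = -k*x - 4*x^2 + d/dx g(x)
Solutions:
 g(x) = C1 + k*x^2/2 + 4*x^3/3 - 2*sqrt(3)*log(cos(sqrt(3)*x))/3


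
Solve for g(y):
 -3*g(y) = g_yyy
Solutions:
 g(y) = C3*exp(-3^(1/3)*y) + (C1*sin(3^(5/6)*y/2) + C2*cos(3^(5/6)*y/2))*exp(3^(1/3)*y/2)


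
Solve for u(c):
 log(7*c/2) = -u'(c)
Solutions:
 u(c) = C1 - c*log(c) + c*log(2/7) + c


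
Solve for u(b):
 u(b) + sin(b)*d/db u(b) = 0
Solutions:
 u(b) = C1*sqrt(cos(b) + 1)/sqrt(cos(b) - 1)


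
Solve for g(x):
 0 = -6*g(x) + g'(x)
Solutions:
 g(x) = C1*exp(6*x)


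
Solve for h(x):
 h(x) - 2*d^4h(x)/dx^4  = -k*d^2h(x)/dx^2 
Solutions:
 h(x) = C1*exp(-x*sqrt(k - sqrt(k^2 + 8))/2) + C2*exp(x*sqrt(k - sqrt(k^2 + 8))/2) + C3*exp(-x*sqrt(k + sqrt(k^2 + 8))/2) + C4*exp(x*sqrt(k + sqrt(k^2 + 8))/2)


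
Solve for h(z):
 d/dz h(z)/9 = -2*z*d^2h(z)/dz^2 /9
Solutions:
 h(z) = C1 + C2*sqrt(z)


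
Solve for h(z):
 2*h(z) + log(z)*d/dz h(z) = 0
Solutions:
 h(z) = C1*exp(-2*li(z))


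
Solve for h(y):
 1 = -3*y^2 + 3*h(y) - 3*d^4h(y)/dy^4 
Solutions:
 h(y) = C1*exp(-y) + C2*exp(y) + C3*sin(y) + C4*cos(y) + y^2 + 1/3


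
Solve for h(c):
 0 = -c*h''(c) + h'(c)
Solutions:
 h(c) = C1 + C2*c^2


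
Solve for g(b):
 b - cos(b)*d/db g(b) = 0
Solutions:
 g(b) = C1 + Integral(b/cos(b), b)


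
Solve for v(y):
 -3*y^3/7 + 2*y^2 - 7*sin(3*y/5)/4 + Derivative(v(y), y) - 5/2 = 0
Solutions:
 v(y) = C1 + 3*y^4/28 - 2*y^3/3 + 5*y/2 - 35*cos(3*y/5)/12


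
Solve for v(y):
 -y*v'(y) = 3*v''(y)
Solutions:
 v(y) = C1 + C2*erf(sqrt(6)*y/6)


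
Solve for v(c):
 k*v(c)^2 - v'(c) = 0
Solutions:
 v(c) = -1/(C1 + c*k)


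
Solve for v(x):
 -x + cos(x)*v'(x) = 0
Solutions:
 v(x) = C1 + Integral(x/cos(x), x)


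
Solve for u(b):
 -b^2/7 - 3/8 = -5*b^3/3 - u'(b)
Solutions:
 u(b) = C1 - 5*b^4/12 + b^3/21 + 3*b/8


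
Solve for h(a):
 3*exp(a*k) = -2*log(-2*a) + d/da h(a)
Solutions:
 h(a) = C1 + 2*a*log(-a) + 2*a*(-1 + log(2)) + Piecewise((3*exp(a*k)/k, Ne(k, 0)), (3*a, True))


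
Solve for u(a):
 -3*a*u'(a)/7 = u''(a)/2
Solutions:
 u(a) = C1 + C2*erf(sqrt(21)*a/7)


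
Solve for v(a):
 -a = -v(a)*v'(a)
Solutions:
 v(a) = -sqrt(C1 + a^2)
 v(a) = sqrt(C1 + a^2)


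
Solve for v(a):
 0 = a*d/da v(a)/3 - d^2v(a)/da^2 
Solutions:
 v(a) = C1 + C2*erfi(sqrt(6)*a/6)


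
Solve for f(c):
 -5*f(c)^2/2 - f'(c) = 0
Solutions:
 f(c) = 2/(C1 + 5*c)


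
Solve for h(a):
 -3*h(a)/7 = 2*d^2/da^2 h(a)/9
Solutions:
 h(a) = C1*sin(3*sqrt(42)*a/14) + C2*cos(3*sqrt(42)*a/14)


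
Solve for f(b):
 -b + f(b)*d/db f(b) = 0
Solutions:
 f(b) = -sqrt(C1 + b^2)
 f(b) = sqrt(C1 + b^2)


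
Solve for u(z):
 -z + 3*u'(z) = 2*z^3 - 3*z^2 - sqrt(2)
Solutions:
 u(z) = C1 + z^4/6 - z^3/3 + z^2/6 - sqrt(2)*z/3


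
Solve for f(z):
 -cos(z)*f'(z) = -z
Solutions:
 f(z) = C1 + Integral(z/cos(z), z)


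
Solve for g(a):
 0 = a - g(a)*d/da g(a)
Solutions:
 g(a) = -sqrt(C1 + a^2)
 g(a) = sqrt(C1 + a^2)


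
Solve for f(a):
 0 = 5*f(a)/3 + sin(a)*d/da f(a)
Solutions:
 f(a) = C1*(cos(a) + 1)^(5/6)/(cos(a) - 1)^(5/6)


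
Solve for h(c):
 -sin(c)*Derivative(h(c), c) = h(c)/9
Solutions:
 h(c) = C1*(cos(c) + 1)^(1/18)/(cos(c) - 1)^(1/18)


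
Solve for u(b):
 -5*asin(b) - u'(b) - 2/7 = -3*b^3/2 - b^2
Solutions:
 u(b) = C1 + 3*b^4/8 + b^3/3 - 5*b*asin(b) - 2*b/7 - 5*sqrt(1 - b^2)


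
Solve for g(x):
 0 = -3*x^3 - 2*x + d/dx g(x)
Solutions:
 g(x) = C1 + 3*x^4/4 + x^2


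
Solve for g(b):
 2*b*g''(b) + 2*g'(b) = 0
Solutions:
 g(b) = C1 + C2*log(b)


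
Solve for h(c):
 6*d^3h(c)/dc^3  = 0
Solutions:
 h(c) = C1 + C2*c + C3*c^2


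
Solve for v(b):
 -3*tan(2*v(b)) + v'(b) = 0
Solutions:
 v(b) = -asin(C1*exp(6*b))/2 + pi/2
 v(b) = asin(C1*exp(6*b))/2


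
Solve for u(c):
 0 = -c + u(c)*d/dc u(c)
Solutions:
 u(c) = -sqrt(C1 + c^2)
 u(c) = sqrt(C1 + c^2)


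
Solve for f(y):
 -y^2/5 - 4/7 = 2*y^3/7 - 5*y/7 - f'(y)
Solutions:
 f(y) = C1 + y^4/14 + y^3/15 - 5*y^2/14 + 4*y/7


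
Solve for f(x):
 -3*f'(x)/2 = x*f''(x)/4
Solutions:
 f(x) = C1 + C2/x^5


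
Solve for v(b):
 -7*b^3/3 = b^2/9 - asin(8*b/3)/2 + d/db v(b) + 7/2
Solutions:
 v(b) = C1 - 7*b^4/12 - b^3/27 + b*asin(8*b/3)/2 - 7*b/2 + sqrt(9 - 64*b^2)/16


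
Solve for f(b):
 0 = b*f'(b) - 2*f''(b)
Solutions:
 f(b) = C1 + C2*erfi(b/2)


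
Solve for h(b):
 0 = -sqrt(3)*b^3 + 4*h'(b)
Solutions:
 h(b) = C1 + sqrt(3)*b^4/16


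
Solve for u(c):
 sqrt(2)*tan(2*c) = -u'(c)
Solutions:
 u(c) = C1 + sqrt(2)*log(cos(2*c))/2


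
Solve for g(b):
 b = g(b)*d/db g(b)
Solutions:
 g(b) = -sqrt(C1 + b^2)
 g(b) = sqrt(C1 + b^2)


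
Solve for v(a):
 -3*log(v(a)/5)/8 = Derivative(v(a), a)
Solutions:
 -8*Integral(1/(-log(_y) + log(5)), (_y, v(a)))/3 = C1 - a


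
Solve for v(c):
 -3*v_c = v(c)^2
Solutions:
 v(c) = 3/(C1 + c)


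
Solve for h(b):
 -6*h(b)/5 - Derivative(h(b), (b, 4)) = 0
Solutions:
 h(b) = (C1*sin(10^(3/4)*3^(1/4)*b/10) + C2*cos(10^(3/4)*3^(1/4)*b/10))*exp(-10^(3/4)*3^(1/4)*b/10) + (C3*sin(10^(3/4)*3^(1/4)*b/10) + C4*cos(10^(3/4)*3^(1/4)*b/10))*exp(10^(3/4)*3^(1/4)*b/10)


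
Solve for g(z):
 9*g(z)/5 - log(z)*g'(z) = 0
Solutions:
 g(z) = C1*exp(9*li(z)/5)


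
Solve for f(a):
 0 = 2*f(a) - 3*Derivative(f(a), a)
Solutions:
 f(a) = C1*exp(2*a/3)


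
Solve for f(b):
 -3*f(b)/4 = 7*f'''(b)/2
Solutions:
 f(b) = C3*exp(-14^(2/3)*3^(1/3)*b/14) + (C1*sin(14^(2/3)*3^(5/6)*b/28) + C2*cos(14^(2/3)*3^(5/6)*b/28))*exp(14^(2/3)*3^(1/3)*b/28)


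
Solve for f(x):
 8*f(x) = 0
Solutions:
 f(x) = 0


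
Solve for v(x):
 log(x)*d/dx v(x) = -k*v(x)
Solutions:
 v(x) = C1*exp(-k*li(x))


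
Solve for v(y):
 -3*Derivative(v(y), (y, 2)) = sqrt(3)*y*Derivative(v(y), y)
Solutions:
 v(y) = C1 + C2*erf(sqrt(2)*3^(3/4)*y/6)


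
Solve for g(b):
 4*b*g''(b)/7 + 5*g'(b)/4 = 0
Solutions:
 g(b) = C1 + C2/b^(19/16)


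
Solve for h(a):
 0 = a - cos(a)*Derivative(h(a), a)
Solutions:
 h(a) = C1 + Integral(a/cos(a), a)


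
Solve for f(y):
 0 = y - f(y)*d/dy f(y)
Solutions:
 f(y) = -sqrt(C1 + y^2)
 f(y) = sqrt(C1 + y^2)


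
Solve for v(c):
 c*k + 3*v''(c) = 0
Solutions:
 v(c) = C1 + C2*c - c^3*k/18


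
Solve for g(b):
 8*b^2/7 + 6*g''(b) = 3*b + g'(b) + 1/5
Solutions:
 g(b) = C1 + C2*exp(b/6) + 8*b^3/21 + 75*b^2/14 + 2243*b/35


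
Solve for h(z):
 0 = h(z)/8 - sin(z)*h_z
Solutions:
 h(z) = C1*(cos(z) - 1)^(1/16)/(cos(z) + 1)^(1/16)


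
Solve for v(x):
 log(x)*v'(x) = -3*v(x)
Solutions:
 v(x) = C1*exp(-3*li(x))


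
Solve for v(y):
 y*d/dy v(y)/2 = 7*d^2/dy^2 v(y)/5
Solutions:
 v(y) = C1 + C2*erfi(sqrt(35)*y/14)


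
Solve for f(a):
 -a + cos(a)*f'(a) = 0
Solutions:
 f(a) = C1 + Integral(a/cos(a), a)


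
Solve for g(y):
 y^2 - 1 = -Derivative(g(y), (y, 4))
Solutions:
 g(y) = C1 + C2*y + C3*y^2 + C4*y^3 - y^6/360 + y^4/24


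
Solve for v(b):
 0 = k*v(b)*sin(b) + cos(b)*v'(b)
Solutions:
 v(b) = C1*exp(k*log(cos(b)))


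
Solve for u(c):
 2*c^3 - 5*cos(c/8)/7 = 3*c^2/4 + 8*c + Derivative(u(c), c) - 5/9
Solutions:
 u(c) = C1 + c^4/2 - c^3/4 - 4*c^2 + 5*c/9 - 40*sin(c/8)/7


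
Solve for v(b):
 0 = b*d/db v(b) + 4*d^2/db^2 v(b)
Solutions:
 v(b) = C1 + C2*erf(sqrt(2)*b/4)


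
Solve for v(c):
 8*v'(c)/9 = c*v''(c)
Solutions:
 v(c) = C1 + C2*c^(17/9)


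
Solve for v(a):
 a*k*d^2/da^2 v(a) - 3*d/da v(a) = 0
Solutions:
 v(a) = C1 + a^(((re(k) + 3)*re(k) + im(k)^2)/(re(k)^2 + im(k)^2))*(C2*sin(3*log(a)*Abs(im(k))/(re(k)^2 + im(k)^2)) + C3*cos(3*log(a)*im(k)/(re(k)^2 + im(k)^2)))


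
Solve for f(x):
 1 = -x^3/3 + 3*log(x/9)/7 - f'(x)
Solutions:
 f(x) = C1 - x^4/12 + 3*x*log(x)/7 - 10*x/7 - 6*x*log(3)/7


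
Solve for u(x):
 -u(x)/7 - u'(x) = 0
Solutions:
 u(x) = C1*exp(-x/7)


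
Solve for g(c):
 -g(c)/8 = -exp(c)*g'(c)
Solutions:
 g(c) = C1*exp(-exp(-c)/8)


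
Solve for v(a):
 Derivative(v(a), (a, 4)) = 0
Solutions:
 v(a) = C1 + C2*a + C3*a^2 + C4*a^3


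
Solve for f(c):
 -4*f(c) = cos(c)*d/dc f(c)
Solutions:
 f(c) = C1*(sin(c)^2 - 2*sin(c) + 1)/(sin(c)^2 + 2*sin(c) + 1)


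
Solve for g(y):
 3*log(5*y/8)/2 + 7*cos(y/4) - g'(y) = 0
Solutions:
 g(y) = C1 + 3*y*log(y)/2 - 5*y*log(2) - 3*y/2 + y*log(10)/2 + y*log(5) + 28*sin(y/4)


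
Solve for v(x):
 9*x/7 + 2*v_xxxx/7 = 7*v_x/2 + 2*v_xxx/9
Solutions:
 v(x) = C1 + C2*exp(x*(-7^(2/3)*(81*sqrt(59385) + 19739)^(1/3) - 28*7^(1/3)/(81*sqrt(59385) + 19739)^(1/3) + 28)/108)*sin(sqrt(3)*7^(1/3)*x*(-7^(1/3)*(81*sqrt(59385) + 19739)^(1/3) + 28/(81*sqrt(59385) + 19739)^(1/3))/108) + C3*exp(x*(-7^(2/3)*(81*sqrt(59385) + 19739)^(1/3) - 28*7^(1/3)/(81*sqrt(59385) + 19739)^(1/3) + 28)/108)*cos(sqrt(3)*7^(1/3)*x*(-7^(1/3)*(81*sqrt(59385) + 19739)^(1/3) + 28/(81*sqrt(59385) + 19739)^(1/3))/108) + C4*exp(x*(28*7^(1/3)/(81*sqrt(59385) + 19739)^(1/3) + 14 + 7^(2/3)*(81*sqrt(59385) + 19739)^(1/3))/54) + 9*x^2/49


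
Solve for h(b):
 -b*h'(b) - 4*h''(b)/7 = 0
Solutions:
 h(b) = C1 + C2*erf(sqrt(14)*b/4)


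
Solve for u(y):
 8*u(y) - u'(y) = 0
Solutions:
 u(y) = C1*exp(8*y)


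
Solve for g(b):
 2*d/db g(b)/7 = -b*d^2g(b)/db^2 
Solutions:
 g(b) = C1 + C2*b^(5/7)


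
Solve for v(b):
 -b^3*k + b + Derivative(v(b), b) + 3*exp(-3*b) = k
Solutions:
 v(b) = C1 + b^4*k/4 - b^2/2 + b*k + exp(-3*b)


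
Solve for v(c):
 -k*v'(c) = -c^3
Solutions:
 v(c) = C1 + c^4/(4*k)


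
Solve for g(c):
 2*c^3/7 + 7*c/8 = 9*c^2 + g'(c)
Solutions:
 g(c) = C1 + c^4/14 - 3*c^3 + 7*c^2/16


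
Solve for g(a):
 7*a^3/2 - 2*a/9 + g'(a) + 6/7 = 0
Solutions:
 g(a) = C1 - 7*a^4/8 + a^2/9 - 6*a/7


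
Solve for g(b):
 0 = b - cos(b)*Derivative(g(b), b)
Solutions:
 g(b) = C1 + Integral(b/cos(b), b)


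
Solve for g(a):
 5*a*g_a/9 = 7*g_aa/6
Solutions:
 g(a) = C1 + C2*erfi(sqrt(105)*a/21)


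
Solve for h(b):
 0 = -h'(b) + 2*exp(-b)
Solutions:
 h(b) = C1 - 2*exp(-b)


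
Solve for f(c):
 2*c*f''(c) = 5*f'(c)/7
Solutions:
 f(c) = C1 + C2*c^(19/14)


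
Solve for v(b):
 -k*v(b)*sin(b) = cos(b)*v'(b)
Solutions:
 v(b) = C1*exp(k*log(cos(b)))


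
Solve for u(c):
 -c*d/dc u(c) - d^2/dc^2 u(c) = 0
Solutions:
 u(c) = C1 + C2*erf(sqrt(2)*c/2)


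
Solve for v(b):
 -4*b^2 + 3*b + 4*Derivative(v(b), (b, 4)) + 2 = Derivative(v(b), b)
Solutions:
 v(b) = C1 + C4*exp(2^(1/3)*b/2) - 4*b^3/3 + 3*b^2/2 + 2*b + (C2*sin(2^(1/3)*sqrt(3)*b/4) + C3*cos(2^(1/3)*sqrt(3)*b/4))*exp(-2^(1/3)*b/4)


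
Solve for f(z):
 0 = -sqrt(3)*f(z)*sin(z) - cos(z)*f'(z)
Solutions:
 f(z) = C1*cos(z)^(sqrt(3))


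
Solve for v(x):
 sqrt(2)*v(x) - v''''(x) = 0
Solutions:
 v(x) = C1*exp(-2^(1/8)*x) + C2*exp(2^(1/8)*x) + C3*sin(2^(1/8)*x) + C4*cos(2^(1/8)*x)


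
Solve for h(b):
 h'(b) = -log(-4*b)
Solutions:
 h(b) = C1 - b*log(-b) + b*(1 - 2*log(2))


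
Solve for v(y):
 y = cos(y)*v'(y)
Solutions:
 v(y) = C1 + Integral(y/cos(y), y)


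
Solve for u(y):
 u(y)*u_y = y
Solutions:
 u(y) = -sqrt(C1 + y^2)
 u(y) = sqrt(C1 + y^2)


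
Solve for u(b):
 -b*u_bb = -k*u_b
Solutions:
 u(b) = C1 + b^(re(k) + 1)*(C2*sin(log(b)*Abs(im(k))) + C3*cos(log(b)*im(k)))


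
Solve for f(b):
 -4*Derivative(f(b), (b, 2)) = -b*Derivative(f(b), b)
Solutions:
 f(b) = C1 + C2*erfi(sqrt(2)*b/4)


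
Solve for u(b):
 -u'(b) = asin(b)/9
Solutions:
 u(b) = C1 - b*asin(b)/9 - sqrt(1 - b^2)/9


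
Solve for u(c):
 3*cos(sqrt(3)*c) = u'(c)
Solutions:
 u(c) = C1 + sqrt(3)*sin(sqrt(3)*c)


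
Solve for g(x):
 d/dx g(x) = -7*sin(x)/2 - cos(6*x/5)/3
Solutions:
 g(x) = C1 - 5*sin(6*x/5)/18 + 7*cos(x)/2


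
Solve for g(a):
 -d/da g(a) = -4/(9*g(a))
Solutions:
 g(a) = -sqrt(C1 + 8*a)/3
 g(a) = sqrt(C1 + 8*a)/3


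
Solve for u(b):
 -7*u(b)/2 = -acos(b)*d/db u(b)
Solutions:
 u(b) = C1*exp(7*Integral(1/acos(b), b)/2)


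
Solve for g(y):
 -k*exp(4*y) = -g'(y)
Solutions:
 g(y) = C1 + k*exp(4*y)/4


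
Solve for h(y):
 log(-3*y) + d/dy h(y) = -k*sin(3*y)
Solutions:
 h(y) = C1 + k*cos(3*y)/3 - y*log(-y) - y*log(3) + y


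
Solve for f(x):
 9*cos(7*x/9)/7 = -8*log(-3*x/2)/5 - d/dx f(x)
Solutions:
 f(x) = C1 - 8*x*log(-x)/5 - 8*x*log(3)/5 + 8*x*log(2)/5 + 8*x/5 - 81*sin(7*x/9)/49


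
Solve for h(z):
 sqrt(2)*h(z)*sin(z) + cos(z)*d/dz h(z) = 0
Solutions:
 h(z) = C1*cos(z)^(sqrt(2))


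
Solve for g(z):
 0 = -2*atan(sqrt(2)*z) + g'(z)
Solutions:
 g(z) = C1 + 2*z*atan(sqrt(2)*z) - sqrt(2)*log(2*z^2 + 1)/2


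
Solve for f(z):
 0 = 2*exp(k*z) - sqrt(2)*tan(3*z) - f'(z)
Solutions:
 f(z) = C1 + 2*Piecewise((exp(k*z)/k, Ne(k, 0)), (z, True)) + sqrt(2)*log(cos(3*z))/3


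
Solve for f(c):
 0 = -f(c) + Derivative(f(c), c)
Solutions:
 f(c) = C1*exp(c)


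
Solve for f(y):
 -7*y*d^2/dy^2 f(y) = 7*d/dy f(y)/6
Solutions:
 f(y) = C1 + C2*y^(5/6)


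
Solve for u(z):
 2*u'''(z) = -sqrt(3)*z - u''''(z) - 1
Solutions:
 u(z) = C1 + C2*z + C3*z^2 + C4*exp(-2*z) - sqrt(3)*z^4/48 + z^3*(-2 + sqrt(3))/24


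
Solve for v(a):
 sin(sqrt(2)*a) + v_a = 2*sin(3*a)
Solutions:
 v(a) = C1 - 2*cos(3*a)/3 + sqrt(2)*cos(sqrt(2)*a)/2


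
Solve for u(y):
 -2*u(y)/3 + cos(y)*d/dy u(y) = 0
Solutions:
 u(y) = C1*(sin(y) + 1)^(1/3)/(sin(y) - 1)^(1/3)


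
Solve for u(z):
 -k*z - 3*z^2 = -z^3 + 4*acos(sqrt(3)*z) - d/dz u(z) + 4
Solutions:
 u(z) = C1 + k*z^2/2 - z^4/4 + z^3 + 4*z*acos(sqrt(3)*z) + 4*z - 4*sqrt(3)*sqrt(1 - 3*z^2)/3


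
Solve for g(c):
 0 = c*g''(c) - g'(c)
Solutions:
 g(c) = C1 + C2*c^2


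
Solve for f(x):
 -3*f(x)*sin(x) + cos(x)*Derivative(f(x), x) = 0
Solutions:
 f(x) = C1/cos(x)^3


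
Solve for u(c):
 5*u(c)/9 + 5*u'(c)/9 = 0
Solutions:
 u(c) = C1*exp(-c)


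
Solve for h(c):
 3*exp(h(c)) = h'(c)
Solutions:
 h(c) = log(-1/(C1 + 3*c))


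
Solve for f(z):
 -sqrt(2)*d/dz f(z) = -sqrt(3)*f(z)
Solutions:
 f(z) = C1*exp(sqrt(6)*z/2)


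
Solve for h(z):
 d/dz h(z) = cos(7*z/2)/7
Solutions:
 h(z) = C1 + 2*sin(7*z/2)/49


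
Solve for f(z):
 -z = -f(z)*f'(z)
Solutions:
 f(z) = -sqrt(C1 + z^2)
 f(z) = sqrt(C1 + z^2)


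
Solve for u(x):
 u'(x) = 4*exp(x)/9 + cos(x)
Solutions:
 u(x) = C1 + 4*exp(x)/9 + sin(x)


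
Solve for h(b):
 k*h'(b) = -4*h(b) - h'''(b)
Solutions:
 h(b) = C1*exp(b*(2*k/((-3^(1/3) + 3^(5/6)*I)*(sqrt(3)*sqrt(k^3 + 108) + 18)^(1/3)) + 3^(1/3)*(sqrt(3)*sqrt(k^3 + 108) + 18)^(1/3)/6 - 3^(5/6)*I*(sqrt(3)*sqrt(k^3 + 108) + 18)^(1/3)/6)) + C2*exp(b*(-2*k/((3^(1/3) + 3^(5/6)*I)*(sqrt(3)*sqrt(k^3 + 108) + 18)^(1/3)) + 3^(1/3)*(sqrt(3)*sqrt(k^3 + 108) + 18)^(1/3)/6 + 3^(5/6)*I*(sqrt(3)*sqrt(k^3 + 108) + 18)^(1/3)/6)) + C3*exp(3^(1/3)*b*(3^(1/3)*k/(sqrt(3)*sqrt(k^3 + 108) + 18)^(1/3) - (sqrt(3)*sqrt(k^3 + 108) + 18)^(1/3))/3)


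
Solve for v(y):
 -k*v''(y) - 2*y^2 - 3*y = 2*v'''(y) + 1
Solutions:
 v(y) = C1 + C2*y + C3*exp(-k*y/2) - y^4/(6*k) + y^3*(-3 + 8/k)/(6*k) + y^2*(-1/2 + 3/k - 8/k^2)/k


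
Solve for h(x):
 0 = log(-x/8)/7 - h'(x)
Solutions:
 h(x) = C1 + x*log(-x)/7 + x*(-3*log(2) - 1)/7


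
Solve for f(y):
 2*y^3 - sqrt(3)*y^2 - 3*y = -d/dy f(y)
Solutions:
 f(y) = C1 - y^4/2 + sqrt(3)*y^3/3 + 3*y^2/2


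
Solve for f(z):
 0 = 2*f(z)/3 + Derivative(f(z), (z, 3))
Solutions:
 f(z) = C3*exp(-2^(1/3)*3^(2/3)*z/3) + (C1*sin(2^(1/3)*3^(1/6)*z/2) + C2*cos(2^(1/3)*3^(1/6)*z/2))*exp(2^(1/3)*3^(2/3)*z/6)


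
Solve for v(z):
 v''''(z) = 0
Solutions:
 v(z) = C1 + C2*z + C3*z^2 + C4*z^3


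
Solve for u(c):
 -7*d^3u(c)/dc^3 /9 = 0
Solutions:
 u(c) = C1 + C2*c + C3*c^2


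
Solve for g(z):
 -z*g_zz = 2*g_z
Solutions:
 g(z) = C1 + C2/z


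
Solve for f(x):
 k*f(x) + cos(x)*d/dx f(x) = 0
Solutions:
 f(x) = C1*exp(k*(log(sin(x) - 1) - log(sin(x) + 1))/2)


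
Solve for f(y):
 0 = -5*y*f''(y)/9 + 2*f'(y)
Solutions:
 f(y) = C1 + C2*y^(23/5)


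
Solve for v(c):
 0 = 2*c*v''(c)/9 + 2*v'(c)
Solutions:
 v(c) = C1 + C2/c^8


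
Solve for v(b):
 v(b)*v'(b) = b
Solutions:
 v(b) = -sqrt(C1 + b^2)
 v(b) = sqrt(C1 + b^2)


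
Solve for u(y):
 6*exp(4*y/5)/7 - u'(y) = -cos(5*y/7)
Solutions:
 u(y) = C1 + 15*exp(4*y/5)/14 + 7*sin(5*y/7)/5


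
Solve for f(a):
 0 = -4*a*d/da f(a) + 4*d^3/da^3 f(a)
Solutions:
 f(a) = C1 + Integral(C2*airyai(a) + C3*airybi(a), a)


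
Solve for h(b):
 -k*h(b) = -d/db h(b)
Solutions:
 h(b) = C1*exp(b*k)


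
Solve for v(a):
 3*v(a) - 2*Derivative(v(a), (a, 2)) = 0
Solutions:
 v(a) = C1*exp(-sqrt(6)*a/2) + C2*exp(sqrt(6)*a/2)


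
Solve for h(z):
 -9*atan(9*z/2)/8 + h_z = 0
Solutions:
 h(z) = C1 + 9*z*atan(9*z/2)/8 - log(81*z^2 + 4)/8


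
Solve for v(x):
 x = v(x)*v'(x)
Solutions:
 v(x) = -sqrt(C1 + x^2)
 v(x) = sqrt(C1 + x^2)


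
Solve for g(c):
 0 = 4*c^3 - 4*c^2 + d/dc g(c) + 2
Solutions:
 g(c) = C1 - c^4 + 4*c^3/3 - 2*c


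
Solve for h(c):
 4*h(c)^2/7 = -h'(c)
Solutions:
 h(c) = 7/(C1 + 4*c)


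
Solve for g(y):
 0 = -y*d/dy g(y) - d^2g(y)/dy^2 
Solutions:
 g(y) = C1 + C2*erf(sqrt(2)*y/2)


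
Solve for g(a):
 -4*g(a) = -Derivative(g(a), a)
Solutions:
 g(a) = C1*exp(4*a)


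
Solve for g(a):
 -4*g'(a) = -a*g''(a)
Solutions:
 g(a) = C1 + C2*a^5


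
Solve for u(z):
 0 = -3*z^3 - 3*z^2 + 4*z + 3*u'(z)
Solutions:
 u(z) = C1 + z^4/4 + z^3/3 - 2*z^2/3


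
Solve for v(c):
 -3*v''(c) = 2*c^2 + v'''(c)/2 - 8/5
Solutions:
 v(c) = C1 + C2*c + C3*exp(-6*c) - c^4/18 + c^3/27 + 67*c^2/270


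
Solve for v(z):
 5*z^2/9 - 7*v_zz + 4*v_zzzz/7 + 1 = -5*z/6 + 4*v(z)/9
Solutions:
 v(z) = C1*exp(-sqrt(6)*z*sqrt(147 + sqrt(22057))/12) + C2*exp(sqrt(6)*z*sqrt(147 + sqrt(22057))/12) + C3*sin(sqrt(6)*z*sqrt(-147 + sqrt(22057))/12) + C4*cos(sqrt(6)*z*sqrt(-147 + sqrt(22057))/12) + 5*z^2/4 + 15*z/8 - 297/8


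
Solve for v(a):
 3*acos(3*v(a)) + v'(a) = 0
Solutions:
 Integral(1/acos(3*_y), (_y, v(a))) = C1 - 3*a


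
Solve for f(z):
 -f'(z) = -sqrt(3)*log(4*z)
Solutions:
 f(z) = C1 + sqrt(3)*z*log(z) - sqrt(3)*z + 2*sqrt(3)*z*log(2)


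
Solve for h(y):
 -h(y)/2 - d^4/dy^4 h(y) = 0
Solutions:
 h(y) = (C1*sin(2^(1/4)*y/2) + C2*cos(2^(1/4)*y/2))*exp(-2^(1/4)*y/2) + (C3*sin(2^(1/4)*y/2) + C4*cos(2^(1/4)*y/2))*exp(2^(1/4)*y/2)


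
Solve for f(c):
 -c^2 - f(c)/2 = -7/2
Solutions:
 f(c) = 7 - 2*c^2


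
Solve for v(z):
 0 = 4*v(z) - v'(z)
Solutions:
 v(z) = C1*exp(4*z)


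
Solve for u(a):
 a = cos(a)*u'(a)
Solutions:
 u(a) = C1 + Integral(a/cos(a), a)


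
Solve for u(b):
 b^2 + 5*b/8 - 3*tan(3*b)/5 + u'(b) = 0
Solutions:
 u(b) = C1 - b^3/3 - 5*b^2/16 - log(cos(3*b))/5


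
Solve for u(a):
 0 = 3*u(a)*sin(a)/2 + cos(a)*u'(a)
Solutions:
 u(a) = C1*cos(a)^(3/2)


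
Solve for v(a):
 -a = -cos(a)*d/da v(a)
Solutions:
 v(a) = C1 + Integral(a/cos(a), a)


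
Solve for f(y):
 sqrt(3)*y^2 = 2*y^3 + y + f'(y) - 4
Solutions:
 f(y) = C1 - y^4/2 + sqrt(3)*y^3/3 - y^2/2 + 4*y


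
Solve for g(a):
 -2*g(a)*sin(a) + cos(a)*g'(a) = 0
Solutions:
 g(a) = C1/cos(a)^2


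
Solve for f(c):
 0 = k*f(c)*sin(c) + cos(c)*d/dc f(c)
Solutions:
 f(c) = C1*exp(k*log(cos(c)))


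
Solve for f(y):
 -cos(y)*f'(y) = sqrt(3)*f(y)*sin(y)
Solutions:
 f(y) = C1*cos(y)^(sqrt(3))


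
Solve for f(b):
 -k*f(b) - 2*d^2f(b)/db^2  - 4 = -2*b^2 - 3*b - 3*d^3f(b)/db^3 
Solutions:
 f(b) = C1*exp(b*(-2^(2/3)*(-243*k + sqrt((243*k + 16)^2 - 256) - 16)^(1/3) + 4 - 8*2^(1/3)/(-243*k + sqrt((243*k + 16)^2 - 256) - 16)^(1/3))/18) + C2*exp(b*(2^(2/3)*(-243*k + sqrt((243*k + 16)^2 - 256) - 16)^(1/3) - 2^(2/3)*sqrt(3)*I*(-243*k + sqrt((243*k + 16)^2 - 256) - 16)^(1/3) + 8 - 32*2^(1/3)/((-1 + sqrt(3)*I)*(-243*k + sqrt((243*k + 16)^2 - 256) - 16)^(1/3)))/36) + C3*exp(b*(2^(2/3)*(-243*k + sqrt((243*k + 16)^2 - 256) - 16)^(1/3) + 2^(2/3)*sqrt(3)*I*(-243*k + sqrt((243*k + 16)^2 - 256) - 16)^(1/3) + 8 + 32*2^(1/3)/((1 + sqrt(3)*I)*(-243*k + sqrt((243*k + 16)^2 - 256) - 16)^(1/3)))/36) + 2*b^2/k + 3*b/k - 4/k - 8/k^2


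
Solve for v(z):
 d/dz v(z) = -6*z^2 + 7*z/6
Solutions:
 v(z) = C1 - 2*z^3 + 7*z^2/12


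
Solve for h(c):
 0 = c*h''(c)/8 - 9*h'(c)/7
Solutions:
 h(c) = C1 + C2*c^(79/7)


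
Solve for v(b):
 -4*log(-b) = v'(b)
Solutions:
 v(b) = C1 - 4*b*log(-b) + 4*b


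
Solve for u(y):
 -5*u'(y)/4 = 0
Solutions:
 u(y) = C1


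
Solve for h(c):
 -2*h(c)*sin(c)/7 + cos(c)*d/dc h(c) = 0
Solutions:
 h(c) = C1/cos(c)^(2/7)


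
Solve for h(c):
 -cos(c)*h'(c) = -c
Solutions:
 h(c) = C1 + Integral(c/cos(c), c)


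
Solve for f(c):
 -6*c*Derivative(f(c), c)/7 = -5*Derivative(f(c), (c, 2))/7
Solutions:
 f(c) = C1 + C2*erfi(sqrt(15)*c/5)


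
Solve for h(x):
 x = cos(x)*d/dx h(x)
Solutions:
 h(x) = C1 + Integral(x/cos(x), x)


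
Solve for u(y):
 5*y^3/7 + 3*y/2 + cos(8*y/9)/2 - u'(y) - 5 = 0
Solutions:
 u(y) = C1 + 5*y^4/28 + 3*y^2/4 - 5*y + 9*sin(8*y/9)/16


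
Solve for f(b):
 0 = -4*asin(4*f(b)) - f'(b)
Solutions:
 Integral(1/asin(4*_y), (_y, f(b))) = C1 - 4*b


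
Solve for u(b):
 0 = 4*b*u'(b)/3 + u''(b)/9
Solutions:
 u(b) = C1 + C2*erf(sqrt(6)*b)


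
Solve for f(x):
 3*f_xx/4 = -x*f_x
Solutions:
 f(x) = C1 + C2*erf(sqrt(6)*x/3)


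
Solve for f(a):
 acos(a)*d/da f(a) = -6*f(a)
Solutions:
 f(a) = C1*exp(-6*Integral(1/acos(a), a))


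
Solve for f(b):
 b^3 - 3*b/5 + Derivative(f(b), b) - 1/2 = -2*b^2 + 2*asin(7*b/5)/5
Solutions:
 f(b) = C1 - b^4/4 - 2*b^3/3 + 3*b^2/10 + 2*b*asin(7*b/5)/5 + b/2 + 2*sqrt(25 - 49*b^2)/35


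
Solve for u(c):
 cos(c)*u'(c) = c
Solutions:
 u(c) = C1 + Integral(c/cos(c), c)


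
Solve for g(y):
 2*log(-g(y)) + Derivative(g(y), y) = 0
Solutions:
 -li(-g(y)) = C1 - 2*y


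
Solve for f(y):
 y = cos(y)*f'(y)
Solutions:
 f(y) = C1 + Integral(y/cos(y), y)


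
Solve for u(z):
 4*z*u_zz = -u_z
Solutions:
 u(z) = C1 + C2*z^(3/4)


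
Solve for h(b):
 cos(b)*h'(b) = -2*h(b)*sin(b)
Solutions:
 h(b) = C1*cos(b)^2


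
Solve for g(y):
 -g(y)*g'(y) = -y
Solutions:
 g(y) = -sqrt(C1 + y^2)
 g(y) = sqrt(C1 + y^2)


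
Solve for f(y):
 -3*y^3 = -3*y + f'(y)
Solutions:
 f(y) = C1 - 3*y^4/4 + 3*y^2/2


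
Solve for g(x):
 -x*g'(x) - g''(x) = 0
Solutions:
 g(x) = C1 + C2*erf(sqrt(2)*x/2)


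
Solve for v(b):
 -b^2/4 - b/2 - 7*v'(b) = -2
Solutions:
 v(b) = C1 - b^3/84 - b^2/28 + 2*b/7


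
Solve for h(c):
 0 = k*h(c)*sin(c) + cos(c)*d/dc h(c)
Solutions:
 h(c) = C1*exp(k*log(cos(c)))


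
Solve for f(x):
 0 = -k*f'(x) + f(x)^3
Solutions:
 f(x) = -sqrt(2)*sqrt(-k/(C1*k + x))/2
 f(x) = sqrt(2)*sqrt(-k/(C1*k + x))/2


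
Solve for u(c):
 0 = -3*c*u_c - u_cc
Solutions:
 u(c) = C1 + C2*erf(sqrt(6)*c/2)


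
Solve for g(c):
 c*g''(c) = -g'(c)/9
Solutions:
 g(c) = C1 + C2*c^(8/9)


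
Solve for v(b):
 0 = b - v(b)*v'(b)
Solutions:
 v(b) = -sqrt(C1 + b^2)
 v(b) = sqrt(C1 + b^2)


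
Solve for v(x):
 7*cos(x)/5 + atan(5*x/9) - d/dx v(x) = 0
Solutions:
 v(x) = C1 + x*atan(5*x/9) - 9*log(25*x^2 + 81)/10 + 7*sin(x)/5


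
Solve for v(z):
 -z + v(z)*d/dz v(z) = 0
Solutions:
 v(z) = -sqrt(C1 + z^2)
 v(z) = sqrt(C1 + z^2)


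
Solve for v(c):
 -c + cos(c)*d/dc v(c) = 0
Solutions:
 v(c) = C1 + Integral(c/cos(c), c)


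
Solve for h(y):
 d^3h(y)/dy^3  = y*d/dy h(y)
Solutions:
 h(y) = C1 + Integral(C2*airyai(y) + C3*airybi(y), y)


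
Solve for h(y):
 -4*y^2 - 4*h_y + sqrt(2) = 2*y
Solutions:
 h(y) = C1 - y^3/3 - y^2/4 + sqrt(2)*y/4


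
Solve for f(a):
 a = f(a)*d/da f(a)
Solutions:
 f(a) = -sqrt(C1 + a^2)
 f(a) = sqrt(C1 + a^2)


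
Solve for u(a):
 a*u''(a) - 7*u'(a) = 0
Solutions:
 u(a) = C1 + C2*a^8


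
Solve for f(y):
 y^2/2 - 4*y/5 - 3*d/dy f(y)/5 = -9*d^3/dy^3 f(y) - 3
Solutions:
 f(y) = C1 + C2*exp(-sqrt(15)*y/15) + C3*exp(sqrt(15)*y/15) + 5*y^3/18 - 2*y^2/3 + 30*y


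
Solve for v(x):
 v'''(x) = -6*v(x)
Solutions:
 v(x) = C3*exp(-6^(1/3)*x) + (C1*sin(2^(1/3)*3^(5/6)*x/2) + C2*cos(2^(1/3)*3^(5/6)*x/2))*exp(6^(1/3)*x/2)


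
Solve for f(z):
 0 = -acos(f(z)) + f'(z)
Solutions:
 Integral(1/acos(_y), (_y, f(z))) = C1 + z


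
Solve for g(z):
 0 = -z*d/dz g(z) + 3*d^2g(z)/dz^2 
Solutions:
 g(z) = C1 + C2*erfi(sqrt(6)*z/6)


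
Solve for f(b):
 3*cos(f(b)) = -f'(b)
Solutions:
 f(b) = pi - asin((C1 + exp(6*b))/(C1 - exp(6*b)))
 f(b) = asin((C1 + exp(6*b))/(C1 - exp(6*b)))


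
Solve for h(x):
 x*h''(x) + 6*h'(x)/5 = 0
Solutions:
 h(x) = C1 + C2/x^(1/5)


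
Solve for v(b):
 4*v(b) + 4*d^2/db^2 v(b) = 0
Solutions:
 v(b) = C1*sin(b) + C2*cos(b)


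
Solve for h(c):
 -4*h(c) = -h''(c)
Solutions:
 h(c) = C1*exp(-2*c) + C2*exp(2*c)


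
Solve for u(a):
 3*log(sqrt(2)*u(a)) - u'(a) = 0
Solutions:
 -2*Integral(1/(2*log(_y) + log(2)), (_y, u(a)))/3 = C1 - a


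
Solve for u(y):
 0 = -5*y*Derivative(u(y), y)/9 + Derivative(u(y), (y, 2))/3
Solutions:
 u(y) = C1 + C2*erfi(sqrt(30)*y/6)


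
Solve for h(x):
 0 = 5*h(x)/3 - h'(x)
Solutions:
 h(x) = C1*exp(5*x/3)


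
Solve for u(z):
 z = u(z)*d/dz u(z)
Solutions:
 u(z) = -sqrt(C1 + z^2)
 u(z) = sqrt(C1 + z^2)


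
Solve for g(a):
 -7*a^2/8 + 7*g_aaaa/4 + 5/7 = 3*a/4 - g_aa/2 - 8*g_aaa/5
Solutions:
 g(a) = C1 + C2*a + 7*a^4/48 - 97*a^3/60 + 12153*a^2/1400 + (C3*sin(sqrt(94)*a/35) + C4*cos(sqrt(94)*a/35))*exp(-16*a/35)


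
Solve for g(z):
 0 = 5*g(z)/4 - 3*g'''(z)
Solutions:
 g(z) = C3*exp(90^(1/3)*z/6) + (C1*sin(10^(1/3)*3^(1/6)*z/4) + C2*cos(10^(1/3)*3^(1/6)*z/4))*exp(-90^(1/3)*z/12)


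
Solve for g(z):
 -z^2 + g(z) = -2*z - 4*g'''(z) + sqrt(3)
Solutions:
 g(z) = C3*exp(-2^(1/3)*z/2) + z^2 - 2*z + (C1*sin(2^(1/3)*sqrt(3)*z/4) + C2*cos(2^(1/3)*sqrt(3)*z/4))*exp(2^(1/3)*z/4) + sqrt(3)


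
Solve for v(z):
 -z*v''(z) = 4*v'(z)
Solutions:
 v(z) = C1 + C2/z^3


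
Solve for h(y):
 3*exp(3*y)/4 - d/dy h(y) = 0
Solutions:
 h(y) = C1 + exp(3*y)/4


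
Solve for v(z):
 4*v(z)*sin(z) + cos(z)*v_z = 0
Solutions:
 v(z) = C1*cos(z)^4


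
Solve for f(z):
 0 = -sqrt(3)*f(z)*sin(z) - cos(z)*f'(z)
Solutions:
 f(z) = C1*cos(z)^(sqrt(3))


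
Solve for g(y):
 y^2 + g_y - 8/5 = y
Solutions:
 g(y) = C1 - y^3/3 + y^2/2 + 8*y/5


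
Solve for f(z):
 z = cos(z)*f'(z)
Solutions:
 f(z) = C1 + Integral(z/cos(z), z)


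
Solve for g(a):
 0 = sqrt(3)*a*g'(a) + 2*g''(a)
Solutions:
 g(a) = C1 + C2*erf(3^(1/4)*a/2)


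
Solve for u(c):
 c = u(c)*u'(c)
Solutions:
 u(c) = -sqrt(C1 + c^2)
 u(c) = sqrt(C1 + c^2)


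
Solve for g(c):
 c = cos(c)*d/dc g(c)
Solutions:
 g(c) = C1 + Integral(c/cos(c), c)


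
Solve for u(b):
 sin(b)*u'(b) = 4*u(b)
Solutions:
 u(b) = C1*(cos(b)^2 - 2*cos(b) + 1)/(cos(b)^2 + 2*cos(b) + 1)


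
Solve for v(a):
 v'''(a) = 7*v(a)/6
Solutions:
 v(a) = C3*exp(6^(2/3)*7^(1/3)*a/6) + (C1*sin(2^(2/3)*3^(1/6)*7^(1/3)*a/4) + C2*cos(2^(2/3)*3^(1/6)*7^(1/3)*a/4))*exp(-6^(2/3)*7^(1/3)*a/12)


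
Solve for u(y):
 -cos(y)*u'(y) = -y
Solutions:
 u(y) = C1 + Integral(y/cos(y), y)


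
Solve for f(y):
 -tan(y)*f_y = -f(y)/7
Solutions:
 f(y) = C1*sin(y)^(1/7)


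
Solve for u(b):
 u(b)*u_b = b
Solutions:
 u(b) = -sqrt(C1 + b^2)
 u(b) = sqrt(C1 + b^2)


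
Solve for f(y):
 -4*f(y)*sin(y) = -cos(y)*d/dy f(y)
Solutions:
 f(y) = C1/cos(y)^4


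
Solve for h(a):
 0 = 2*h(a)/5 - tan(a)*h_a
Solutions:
 h(a) = C1*sin(a)^(2/5)


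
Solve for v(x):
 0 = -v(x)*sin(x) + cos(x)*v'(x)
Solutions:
 v(x) = C1/cos(x)


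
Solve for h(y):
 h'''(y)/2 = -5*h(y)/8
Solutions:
 h(y) = C3*exp(-10^(1/3)*y/2) + (C1*sin(10^(1/3)*sqrt(3)*y/4) + C2*cos(10^(1/3)*sqrt(3)*y/4))*exp(10^(1/3)*y/4)


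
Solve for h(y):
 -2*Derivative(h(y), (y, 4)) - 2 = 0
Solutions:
 h(y) = C1 + C2*y + C3*y^2 + C4*y^3 - y^4/24


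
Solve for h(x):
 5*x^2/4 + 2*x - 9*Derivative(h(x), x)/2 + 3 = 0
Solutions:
 h(x) = C1 + 5*x^3/54 + 2*x^2/9 + 2*x/3


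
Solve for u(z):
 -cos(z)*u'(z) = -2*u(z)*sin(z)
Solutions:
 u(z) = C1/cos(z)^2


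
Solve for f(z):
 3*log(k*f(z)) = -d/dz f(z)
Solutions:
 li(k*f(z))/k = C1 - 3*z


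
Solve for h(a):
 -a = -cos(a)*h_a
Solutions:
 h(a) = C1 + Integral(a/cos(a), a)


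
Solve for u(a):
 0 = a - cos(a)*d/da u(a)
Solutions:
 u(a) = C1 + Integral(a/cos(a), a)


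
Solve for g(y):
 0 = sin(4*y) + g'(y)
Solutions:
 g(y) = C1 + cos(4*y)/4


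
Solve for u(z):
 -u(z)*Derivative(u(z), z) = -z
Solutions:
 u(z) = -sqrt(C1 + z^2)
 u(z) = sqrt(C1 + z^2)


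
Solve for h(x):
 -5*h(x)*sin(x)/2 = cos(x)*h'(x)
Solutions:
 h(x) = C1*cos(x)^(5/2)


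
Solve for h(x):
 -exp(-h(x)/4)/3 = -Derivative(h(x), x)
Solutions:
 h(x) = 4*log(C1 + x/12)


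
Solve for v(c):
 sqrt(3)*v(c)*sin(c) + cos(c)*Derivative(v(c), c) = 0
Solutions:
 v(c) = C1*cos(c)^(sqrt(3))


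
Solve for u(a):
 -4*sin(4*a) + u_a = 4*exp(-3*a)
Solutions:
 u(a) = C1 - cos(4*a) - 4*exp(-3*a)/3


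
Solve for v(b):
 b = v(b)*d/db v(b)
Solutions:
 v(b) = -sqrt(C1 + b^2)
 v(b) = sqrt(C1 + b^2)


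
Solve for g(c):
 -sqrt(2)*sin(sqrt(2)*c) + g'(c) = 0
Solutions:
 g(c) = C1 - cos(sqrt(2)*c)


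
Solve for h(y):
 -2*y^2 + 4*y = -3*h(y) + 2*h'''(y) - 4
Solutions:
 h(y) = C3*exp(2^(2/3)*3^(1/3)*y/2) + 2*y^2/3 - 4*y/3 + (C1*sin(2^(2/3)*3^(5/6)*y/4) + C2*cos(2^(2/3)*3^(5/6)*y/4))*exp(-2^(2/3)*3^(1/3)*y/4) - 4/3


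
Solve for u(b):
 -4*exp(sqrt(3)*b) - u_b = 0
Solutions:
 u(b) = C1 - 4*sqrt(3)*exp(sqrt(3)*b)/3


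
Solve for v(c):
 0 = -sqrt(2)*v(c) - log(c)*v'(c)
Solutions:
 v(c) = C1*exp(-sqrt(2)*li(c))


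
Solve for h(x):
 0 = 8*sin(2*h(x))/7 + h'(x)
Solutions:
 8*x/7 + log(cos(2*h(x)) - 1)/4 - log(cos(2*h(x)) + 1)/4 = C1


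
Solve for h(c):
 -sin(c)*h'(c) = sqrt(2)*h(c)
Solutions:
 h(c) = C1*(cos(c) + 1)^(sqrt(2)/2)/(cos(c) - 1)^(sqrt(2)/2)


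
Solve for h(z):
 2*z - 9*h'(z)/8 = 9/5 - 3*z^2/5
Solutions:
 h(z) = C1 + 8*z^3/45 + 8*z^2/9 - 8*z/5


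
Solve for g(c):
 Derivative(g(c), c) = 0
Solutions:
 g(c) = C1


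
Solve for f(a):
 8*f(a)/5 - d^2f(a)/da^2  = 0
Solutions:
 f(a) = C1*exp(-2*sqrt(10)*a/5) + C2*exp(2*sqrt(10)*a/5)


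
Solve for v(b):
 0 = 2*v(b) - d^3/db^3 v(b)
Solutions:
 v(b) = C3*exp(2^(1/3)*b) + (C1*sin(2^(1/3)*sqrt(3)*b/2) + C2*cos(2^(1/3)*sqrt(3)*b/2))*exp(-2^(1/3)*b/2)


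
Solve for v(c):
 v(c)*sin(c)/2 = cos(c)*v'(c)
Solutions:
 v(c) = C1/sqrt(cos(c))


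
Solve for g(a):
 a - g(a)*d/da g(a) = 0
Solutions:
 g(a) = -sqrt(C1 + a^2)
 g(a) = sqrt(C1 + a^2)


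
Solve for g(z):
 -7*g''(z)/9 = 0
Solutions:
 g(z) = C1 + C2*z


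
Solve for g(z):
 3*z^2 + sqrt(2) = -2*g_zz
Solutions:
 g(z) = C1 + C2*z - z^4/8 - sqrt(2)*z^2/4


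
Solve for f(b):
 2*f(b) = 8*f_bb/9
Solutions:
 f(b) = C1*exp(-3*b/2) + C2*exp(3*b/2)


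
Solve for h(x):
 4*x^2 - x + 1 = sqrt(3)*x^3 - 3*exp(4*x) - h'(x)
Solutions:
 h(x) = C1 + sqrt(3)*x^4/4 - 4*x^3/3 + x^2/2 - x - 3*exp(4*x)/4


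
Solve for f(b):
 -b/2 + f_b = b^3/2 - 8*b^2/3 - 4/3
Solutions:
 f(b) = C1 + b^4/8 - 8*b^3/9 + b^2/4 - 4*b/3


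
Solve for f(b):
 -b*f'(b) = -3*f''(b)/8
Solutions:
 f(b) = C1 + C2*erfi(2*sqrt(3)*b/3)


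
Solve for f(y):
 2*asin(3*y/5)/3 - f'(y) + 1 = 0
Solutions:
 f(y) = C1 + 2*y*asin(3*y/5)/3 + y + 2*sqrt(25 - 9*y^2)/9


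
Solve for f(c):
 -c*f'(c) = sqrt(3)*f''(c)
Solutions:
 f(c) = C1 + C2*erf(sqrt(2)*3^(3/4)*c/6)


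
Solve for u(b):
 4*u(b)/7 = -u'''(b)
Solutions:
 u(b) = C3*exp(-14^(2/3)*b/7) + (C1*sin(14^(2/3)*sqrt(3)*b/14) + C2*cos(14^(2/3)*sqrt(3)*b/14))*exp(14^(2/3)*b/14)


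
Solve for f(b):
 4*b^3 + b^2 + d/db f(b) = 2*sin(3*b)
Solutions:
 f(b) = C1 - b^4 - b^3/3 - 2*cos(3*b)/3


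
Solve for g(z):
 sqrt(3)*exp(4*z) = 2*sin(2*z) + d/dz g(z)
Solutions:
 g(z) = C1 + sqrt(3)*exp(4*z)/4 + cos(2*z)


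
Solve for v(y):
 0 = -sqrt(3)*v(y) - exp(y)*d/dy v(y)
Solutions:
 v(y) = C1*exp(sqrt(3)*exp(-y))


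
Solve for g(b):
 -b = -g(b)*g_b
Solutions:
 g(b) = -sqrt(C1 + b^2)
 g(b) = sqrt(C1 + b^2)


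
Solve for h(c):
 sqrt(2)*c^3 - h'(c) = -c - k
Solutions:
 h(c) = C1 + sqrt(2)*c^4/4 + c^2/2 + c*k


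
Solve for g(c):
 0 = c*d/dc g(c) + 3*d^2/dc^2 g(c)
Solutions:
 g(c) = C1 + C2*erf(sqrt(6)*c/6)


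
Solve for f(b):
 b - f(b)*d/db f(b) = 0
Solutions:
 f(b) = -sqrt(C1 + b^2)
 f(b) = sqrt(C1 + b^2)


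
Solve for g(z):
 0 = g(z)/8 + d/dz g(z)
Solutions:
 g(z) = C1*exp(-z/8)


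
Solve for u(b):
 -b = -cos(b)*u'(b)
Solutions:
 u(b) = C1 + Integral(b/cos(b), b)


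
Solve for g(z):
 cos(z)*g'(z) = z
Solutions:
 g(z) = C1 + Integral(z/cos(z), z)


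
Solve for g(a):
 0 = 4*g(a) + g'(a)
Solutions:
 g(a) = C1*exp(-4*a)


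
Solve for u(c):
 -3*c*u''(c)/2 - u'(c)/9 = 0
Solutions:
 u(c) = C1 + C2*c^(25/27)


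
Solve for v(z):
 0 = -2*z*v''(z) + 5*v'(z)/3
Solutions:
 v(z) = C1 + C2*z^(11/6)


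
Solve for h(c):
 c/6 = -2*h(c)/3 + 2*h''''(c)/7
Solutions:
 h(c) = C1*exp(-3^(3/4)*7^(1/4)*c/3) + C2*exp(3^(3/4)*7^(1/4)*c/3) + C3*sin(3^(3/4)*7^(1/4)*c/3) + C4*cos(3^(3/4)*7^(1/4)*c/3) - c/4


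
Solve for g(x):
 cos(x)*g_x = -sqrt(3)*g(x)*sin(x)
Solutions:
 g(x) = C1*cos(x)^(sqrt(3))


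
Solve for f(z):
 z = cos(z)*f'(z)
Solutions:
 f(z) = C1 + Integral(z/cos(z), z)


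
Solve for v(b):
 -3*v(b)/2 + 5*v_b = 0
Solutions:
 v(b) = C1*exp(3*b/10)


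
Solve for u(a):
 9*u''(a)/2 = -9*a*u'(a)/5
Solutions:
 u(a) = C1 + C2*erf(sqrt(5)*a/5)


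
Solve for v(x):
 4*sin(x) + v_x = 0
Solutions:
 v(x) = C1 + 4*cos(x)
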